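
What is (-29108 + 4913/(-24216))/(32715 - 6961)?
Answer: -704884241/623658864 ≈ -1.1302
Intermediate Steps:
(-29108 + 4913/(-24216))/(32715 - 6961) = (-29108 + 4913*(-1/24216))/25754 = (-29108 - 4913/24216)*(1/25754) = -704884241/24216*1/25754 = -704884241/623658864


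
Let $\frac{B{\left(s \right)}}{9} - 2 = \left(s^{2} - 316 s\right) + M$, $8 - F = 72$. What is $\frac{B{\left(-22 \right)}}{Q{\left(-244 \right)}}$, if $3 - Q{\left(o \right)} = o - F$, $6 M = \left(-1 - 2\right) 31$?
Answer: $\frac{44535}{122} \approx 365.04$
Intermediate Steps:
$F = -64$ ($F = 8 - 72 = -64$)
$M = - \frac{31}{2}$ ($M = \frac{\left(-1 - 2\right) 31}{6} = \frac{\left(-3\right) 31}{6} = \frac{1}{6} \left(-93\right) = - \frac{31}{2} \approx -15.5$)
$Q{\left(o \right)} = -61 - o$ ($Q{\left(o \right)} = 3 - \left(o - -64\right) = 3 - \left(o + 64\right) = 3 - \left(64 + o\right) = -61 - o$)
$B{\left(s \right)} = - \frac{243}{2} - 2844 s + 9 s^{2}$ ($B{\left(s \right)} = 18 + 9 \left(\left(s^{2} - 316 s\right) - \frac{31}{2}\right) = 18 + 9 \left(- \frac{31}{2} + s^{2} - 316 s\right) = 18 - \left(\frac{279}{2} - 9 s^{2} + 2844 s\right) = - \frac{243}{2} - 2844 s + 9 s^{2}$)
$\frac{B{\left(-22 \right)}}{Q{\left(-244 \right)}} = \frac{- \frac{243}{2} - -62568 + 9 \left(-22\right)^{2}}{-61 - -244} = \frac{- \frac{243}{2} + 62568 + 9 \cdot 484}{-61 + 244} = \frac{- \frac{243}{2} + 62568 + 4356}{183} = \frac{133605}{2} \cdot \frac{1}{183} = \frac{44535}{122}$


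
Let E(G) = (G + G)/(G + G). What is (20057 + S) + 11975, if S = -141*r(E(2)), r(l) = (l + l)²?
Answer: 31468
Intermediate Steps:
E(G) = 1 (E(G) = (2*G)/((2*G)) = (2*G)*(1/(2*G)) = 1)
r(l) = 4*l² (r(l) = (2*l)² = 4*l²)
S = -564 (S = -564*1² = -564 ≈ -564.00)
(20057 + S) + 11975 = (20057 - 564) + 11975 = 19493 + 11975 = 31468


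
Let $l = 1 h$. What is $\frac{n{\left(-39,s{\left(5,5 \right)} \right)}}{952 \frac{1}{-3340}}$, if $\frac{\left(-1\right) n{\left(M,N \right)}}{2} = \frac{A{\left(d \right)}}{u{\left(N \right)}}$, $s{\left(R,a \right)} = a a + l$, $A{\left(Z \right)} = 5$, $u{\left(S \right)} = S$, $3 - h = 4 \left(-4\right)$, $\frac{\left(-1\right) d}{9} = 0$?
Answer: $\frac{4175}{5236} \approx 0.79736$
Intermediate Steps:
$d = 0$ ($d = \left(-9\right) 0 = 0$)
$h = 19$ ($h = 3 - 4 \left(-4\right) = 3 - -16 = 3 + 16 = 19$)
$l = 19$ ($l = 1 \cdot 19 = 19$)
$s{\left(R,a \right)} = 19 + a^{2}$ ($s{\left(R,a \right)} = a a + 19 = a^{2} + 19 = 19 + a^{2}$)
$n{\left(M,N \right)} = - \frac{10}{N}$ ($n{\left(M,N \right)} = - 2 \frac{5}{N} = - \frac{10}{N}$)
$\frac{n{\left(-39,s{\left(5,5 \right)} \right)}}{952 \frac{1}{-3340}} = \frac{\left(-10\right) \frac{1}{19 + 5^{2}}}{952 \frac{1}{-3340}} = \frac{\left(-10\right) \frac{1}{19 + 25}}{952 \left(- \frac{1}{3340}\right)} = \frac{\left(-10\right) \frac{1}{44}}{- \frac{238}{835}} = \left(-10\right) \frac{1}{44} \left(- \frac{835}{238}\right) = \left(- \frac{5}{22}\right) \left(- \frac{835}{238}\right) = \frac{4175}{5236}$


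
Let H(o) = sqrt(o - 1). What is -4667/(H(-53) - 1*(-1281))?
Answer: -1992809/547005 + 4667*I*sqrt(6)/547005 ≈ -3.6431 + 0.020899*I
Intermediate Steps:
H(o) = sqrt(-1 + o)
-4667/(H(-53) - 1*(-1281)) = -4667/(sqrt(-1 - 53) - 1*(-1281)) = -4667/(sqrt(-54) + 1281) = -4667/(3*I*sqrt(6) + 1281) = -4667/(1281 + 3*I*sqrt(6))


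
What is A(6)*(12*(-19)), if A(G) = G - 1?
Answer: -1140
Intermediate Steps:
A(G) = -1 + G
A(6)*(12*(-19)) = (-1 + 6)*(12*(-19)) = 5*(-228) = -1140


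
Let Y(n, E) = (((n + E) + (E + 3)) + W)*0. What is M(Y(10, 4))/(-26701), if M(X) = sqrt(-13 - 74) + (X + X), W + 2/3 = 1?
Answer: -I*sqrt(87)/26701 ≈ -0.00034933*I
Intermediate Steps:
W = 1/3 (W = -2/3 + 1 = 1/3 ≈ 0.33333)
Y(n, E) = 0 (Y(n, E) = (((n + E) + (E + 3)) + 1/3)*0 = (((E + n) + (3 + E)) + 1/3)*0 = ((3 + n + 2*E) + 1/3)*0 = (10/3 + n + 2*E)*0 = 0)
M(X) = 2*X + I*sqrt(87) (M(X) = sqrt(-87) + 2*X = I*sqrt(87) + 2*X = 2*X + I*sqrt(87))
M(Y(10, 4))/(-26701) = (2*0 + I*sqrt(87))/(-26701) = (0 + I*sqrt(87))*(-1/26701) = (I*sqrt(87))*(-1/26701) = -I*sqrt(87)/26701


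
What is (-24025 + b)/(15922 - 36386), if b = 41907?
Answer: -8941/10232 ≈ -0.87383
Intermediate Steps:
(-24025 + b)/(15922 - 36386) = (-24025 + 41907)/(15922 - 36386) = 17882/(-20464) = 17882*(-1/20464) = -8941/10232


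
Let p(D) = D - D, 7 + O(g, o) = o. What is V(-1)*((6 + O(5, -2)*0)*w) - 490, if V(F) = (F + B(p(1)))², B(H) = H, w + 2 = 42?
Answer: -250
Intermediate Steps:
w = 40 (w = -2 + 42 = 40)
O(g, o) = -7 + o
p(D) = 0
V(F) = F² (V(F) = (F + 0)² = F²)
V(-1)*((6 + O(5, -2)*0)*w) - 490 = (-1)²*((6 + (-7 - 2)*0)*40) - 490 = 1*((6 - 9*0)*40) - 490 = 1*((6 + 0)*40) - 490 = 1*(6*40) - 490 = 1*240 - 490 = 240 - 490 = -250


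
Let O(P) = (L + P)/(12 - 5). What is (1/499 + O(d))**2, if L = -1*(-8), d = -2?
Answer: 9006001/12201049 ≈ 0.73813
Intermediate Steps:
L = 8
O(P) = 8/7 + P/7 (O(P) = (8 + P)/(12 - 5) = (8 + P)/7 = (8 + P)*(1/7) = 8/7 + P/7)
(1/499 + O(d))**2 = (1/499 + (8/7 + (1/7)*(-2)))**2 = (1/499 + (8/7 - 2/7))**2 = (1/499 + 6/7)**2 = (3001/3493)**2 = 9006001/12201049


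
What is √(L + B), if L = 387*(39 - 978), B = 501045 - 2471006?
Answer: I*√2333354 ≈ 1527.5*I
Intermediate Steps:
B = -1969961
L = -363393 (L = 387*(-939) = -363393)
√(L + B) = √(-363393 - 1969961) = √(-2333354) = I*√2333354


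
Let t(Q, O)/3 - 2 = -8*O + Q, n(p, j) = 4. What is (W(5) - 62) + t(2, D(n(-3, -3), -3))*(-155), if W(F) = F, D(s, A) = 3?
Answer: 9243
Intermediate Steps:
t(Q, O) = 6 - 24*O + 3*Q (t(Q, O) = 6 + 3*(-8*O + Q) = 6 + 3*(Q - 8*O) = 6 + (-24*O + 3*Q) = 6 - 24*O + 3*Q)
(W(5) - 62) + t(2, D(n(-3, -3), -3))*(-155) = (5 - 62) + (6 - 24*3 + 3*2)*(-155) = -57 + (6 - 72 + 6)*(-155) = -57 - 60*(-155) = -57 + 9300 = 9243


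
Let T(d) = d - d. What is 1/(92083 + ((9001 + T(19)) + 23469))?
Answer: 1/124553 ≈ 8.0287e-6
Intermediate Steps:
T(d) = 0
1/(92083 + ((9001 + T(19)) + 23469)) = 1/(92083 + ((9001 + 0) + 23469)) = 1/(92083 + (9001 + 23469)) = 1/(92083 + 32470) = 1/124553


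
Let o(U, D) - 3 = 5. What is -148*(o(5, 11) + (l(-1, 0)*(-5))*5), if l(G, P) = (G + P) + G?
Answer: -8584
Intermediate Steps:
l(G, P) = P + 2*G
o(U, D) = 8 (o(U, D) = 3 + 5 = 8)
-148*(o(5, 11) + (l(-1, 0)*(-5))*5) = -148*(8 + ((0 + 2*(-1))*(-5))*5) = -148*(8 + ((0 - 2)*(-5))*5) = -148*(8 - 2*(-5)*5) = -148*(8 + 10*5) = -148*(8 + 50) = -148*58 = -8584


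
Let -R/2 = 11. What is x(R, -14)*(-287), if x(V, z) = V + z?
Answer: 10332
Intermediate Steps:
R = -22 (R = -2*11 = -22)
x(R, -14)*(-287) = (-22 - 14)*(-287) = -36*(-287) = 10332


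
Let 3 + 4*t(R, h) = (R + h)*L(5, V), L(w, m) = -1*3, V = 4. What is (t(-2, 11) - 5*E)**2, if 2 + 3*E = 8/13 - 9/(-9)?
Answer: 286225/6084 ≈ 47.046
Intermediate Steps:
E = -5/39 (E = -2/3 + (8/13 - 9/(-9))/3 = -2/3 + (8*(1/13) - 9*(-1/9))/3 = -2/3 + (8/13 + 1)/3 = -2/3 + (1/3)*(21/13) = -2/3 + 7/13 = -5/39 ≈ -0.12821)
L(w, m) = -3
t(R, h) = -3/4 - 3*R/4 - 3*h/4 (t(R, h) = -3/4 + ((R + h)*(-3))/4 = -3/4 + (-3*R - 3*h)/4 = -3/4 + (-3*R/4 - 3*h/4) = -3/4 - 3*R/4 - 3*h/4)
(t(-2, 11) - 5*E)**2 = ((-3/4 - 3/4*(-2) - 3/4*11) - 5*(-5/39))**2 = ((-3/4 + 3/2 - 33/4) + 25/39)**2 = (-15/2 + 25/39)**2 = (-535/78)**2 = 286225/6084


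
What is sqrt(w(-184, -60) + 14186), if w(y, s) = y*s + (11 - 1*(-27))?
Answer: 4*sqrt(1579) ≈ 158.95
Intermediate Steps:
w(y, s) = 38 + s*y (w(y, s) = s*y + (11 + 27) = s*y + 38 = 38 + s*y)
sqrt(w(-184, -60) + 14186) = sqrt((38 - 60*(-184)) + 14186) = sqrt((38 + 11040) + 14186) = sqrt(11078 + 14186) = sqrt(25264) = 4*sqrt(1579)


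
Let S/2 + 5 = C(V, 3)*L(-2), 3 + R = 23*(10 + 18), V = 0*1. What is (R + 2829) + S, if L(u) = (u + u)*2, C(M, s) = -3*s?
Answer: 3604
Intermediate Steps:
V = 0
R = 641 (R = -3 + 23*(10 + 18) = -3 + 23*28 = -3 + 644 = 641)
L(u) = 4*u (L(u) = (2*u)*2 = 4*u)
S = 134 (S = -10 + 2*((-3*3)*(4*(-2))) = -10 + 2*(-9*(-8)) = -10 + 2*72 = -10 + 144 = 134)
(R + 2829) + S = (641 + 2829) + 134 = 3470 + 134 = 3604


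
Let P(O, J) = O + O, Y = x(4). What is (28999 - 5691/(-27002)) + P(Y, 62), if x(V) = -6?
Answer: 782712665/27002 ≈ 28987.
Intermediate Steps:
Y = -6
P(O, J) = 2*O
(28999 - 5691/(-27002)) + P(Y, 62) = (28999 - 5691/(-27002)) + 2*(-6) = (28999 - 5691*(-1/27002)) - 12 = (28999 + 5691/27002) - 12 = 783036689/27002 - 12 = 782712665/27002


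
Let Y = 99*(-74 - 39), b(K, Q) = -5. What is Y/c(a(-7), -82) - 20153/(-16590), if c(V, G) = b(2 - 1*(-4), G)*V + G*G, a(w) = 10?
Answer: -1824686/3954345 ≈ -0.46144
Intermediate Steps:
c(V, G) = G**2 - 5*V (c(V, G) = -5*V + G*G = -5*V + G**2 = G**2 - 5*V)
Y = -11187 (Y = 99*(-113) = -11187)
Y/c(a(-7), -82) - 20153/(-16590) = -11187/((-82)**2 - 5*10) - 20153/(-16590) = -11187/(6724 - 50) - 20153*(-1/16590) = -11187/6674 + 2879/2370 = -1824686/3954345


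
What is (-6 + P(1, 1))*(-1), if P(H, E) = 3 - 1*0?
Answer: 3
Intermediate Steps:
P(H, E) = 3 (P(H, E) = 3 + 0 = 3)
(-6 + P(1, 1))*(-1) = (-6 + 3)*(-1) = -3*(-1) = 3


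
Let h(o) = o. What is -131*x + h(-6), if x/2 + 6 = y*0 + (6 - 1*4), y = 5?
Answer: 1042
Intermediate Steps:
x = -8 (x = -12 + 2*(5*0 + (6 - 1*4)) = -12 + 2*(0 + (6 - 4)) = -12 + 2*(0 + 2) = -12 + 2*2 = -12 + 4 = -8)
-131*x + h(-6) = -131*(-8) - 6 = 1048 - 6 = 1042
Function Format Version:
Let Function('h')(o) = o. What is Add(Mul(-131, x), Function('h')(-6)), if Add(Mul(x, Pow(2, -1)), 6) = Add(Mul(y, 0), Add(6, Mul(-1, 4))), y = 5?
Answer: 1042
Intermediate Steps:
x = -8 (x = Add(-12, Mul(2, Add(Mul(5, 0), Add(6, Mul(-1, 4))))) = Add(-12, Mul(2, Add(0, Add(6, -4)))) = Add(-12, Mul(2, Add(0, 2))) = Add(-12, Mul(2, 2)) = Add(-12, 4) = -8)
Add(Mul(-131, x), Function('h')(-6)) = Add(Mul(-131, -8), -6) = Add(1048, -6) = 1042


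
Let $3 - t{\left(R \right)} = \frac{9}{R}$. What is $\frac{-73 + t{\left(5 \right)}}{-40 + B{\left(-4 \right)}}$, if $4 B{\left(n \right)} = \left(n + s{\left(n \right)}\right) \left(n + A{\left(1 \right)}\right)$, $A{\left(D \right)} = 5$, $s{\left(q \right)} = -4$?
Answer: $\frac{359}{210} \approx 1.7095$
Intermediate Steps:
$t{\left(R \right)} = 3 - \frac{9}{R}$
$B{\left(n \right)} = \frac{\left(-4 + n\right) \left(5 + n\right)}{4}$ ($B{\left(n \right)} = \frac{\left(n - 4\right) \left(n + 5\right)}{4} = \frac{\left(-4 + n\right) \left(5 + n\right)}{4}$)
$\frac{-73 + t{\left(5 \right)}}{-40 + B{\left(-4 \right)}} = \frac{-73 + \left(3 - \frac{9}{5}\right)}{-40 + \left(-5 + \frac{1}{4} \left(-4\right) + \frac{\left(-4\right)^{2}}{4}\right)} = \frac{-73 + \left(3 - \frac{9}{5}\right)}{-40 - 2} = \frac{-73 + \frac{6}{5}}{-40 - 2} = \frac{1}{-42} \left(- \frac{359}{5}\right) = \left(- \frac{1}{42}\right) \left(- \frac{359}{5}\right) = \frac{359}{210}$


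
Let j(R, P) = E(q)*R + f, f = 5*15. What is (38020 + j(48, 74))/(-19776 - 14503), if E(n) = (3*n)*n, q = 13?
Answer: -62431/34279 ≈ -1.8213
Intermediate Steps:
E(n) = 3*n²
f = 75
j(R, P) = 75 + 507*R (j(R, P) = (3*13²)*R + 75 = (3*169)*R + 75 = 507*R + 75 = 75 + 507*R)
(38020 + j(48, 74))/(-19776 - 14503) = (38020 + (75 + 507*48))/(-19776 - 14503) = (38020 + (75 + 24336))/(-34279) = (38020 + 24411)*(-1/34279) = 62431*(-1/34279) = -62431/34279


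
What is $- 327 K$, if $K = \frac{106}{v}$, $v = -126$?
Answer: $\frac{5777}{21} \approx 275.1$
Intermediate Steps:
$K = - \frac{53}{63}$ ($K = \frac{106}{-126} = 106 \left(- \frac{1}{126}\right) = - \frac{53}{63} \approx -0.84127$)
$- 327 K = \left(-327\right) \left(- \frac{53}{63}\right) = \frac{5777}{21}$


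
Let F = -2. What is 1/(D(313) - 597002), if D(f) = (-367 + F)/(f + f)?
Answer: -626/373723621 ≈ -1.6750e-6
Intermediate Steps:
D(f) = -369/(2*f) (D(f) = (-367 - 2)/(f + f) = -369*1/(2*f) = -369/(2*f))
1/(D(313) - 597002) = 1/(-369/2/313 - 597002) = 1/(-369/2*1/313 - 597002) = 1/(-369/626 - 597002) = 1/(-373723621/626) = -626/373723621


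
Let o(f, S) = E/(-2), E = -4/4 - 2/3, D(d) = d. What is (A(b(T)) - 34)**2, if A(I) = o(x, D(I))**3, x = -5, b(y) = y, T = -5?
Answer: 52113961/46656 ≈ 1117.0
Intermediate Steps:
E = -5/3 (E = -4*1/4 - 2*1/3 = -1 - 2/3 = -5/3 ≈ -1.6667)
o(f, S) = 5/6 (o(f, S) = -5/3/(-2) = -5/3*(-1/2) = 5/6)
A(I) = 125/216 (A(I) = (5/6)**3 = 125/216)
(A(b(T)) - 34)**2 = (125/216 - 34)**2 = (-7219/216)**2 = 52113961/46656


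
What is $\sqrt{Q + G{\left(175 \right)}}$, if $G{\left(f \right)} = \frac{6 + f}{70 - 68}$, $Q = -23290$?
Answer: $\frac{i \sqrt{92798}}{2} \approx 152.31 i$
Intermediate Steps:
$G{\left(f \right)} = 3 + \frac{f}{2}$ ($G{\left(f \right)} = \frac{6 + f}{2} = \left(6 + f\right) \frac{1}{2} = 3 + \frac{f}{2}$)
$\sqrt{Q + G{\left(175 \right)}} = \sqrt{-23290 + \left(3 + \frac{1}{2} \cdot 175\right)} = \sqrt{-23290 + \left(3 + \frac{175}{2}\right)} = \sqrt{-23290 + \frac{181}{2}} = \sqrt{- \frac{46399}{2}} = \frac{i \sqrt{92798}}{2}$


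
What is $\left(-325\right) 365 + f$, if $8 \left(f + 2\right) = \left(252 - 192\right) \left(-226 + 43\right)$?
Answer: $- \frac{239999}{2} \approx -1.2 \cdot 10^{5}$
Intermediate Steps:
$f = - \frac{2749}{2}$ ($f = -2 + \frac{\left(252 - 192\right) \left(-226 + 43\right)}{8} = -2 + \frac{60 \left(-183\right)}{8} = -2 + \frac{1}{8} \left(-10980\right) = -2 - \frac{2745}{2} = - \frac{2749}{2} \approx -1374.5$)
$\left(-325\right) 365 + f = \left(-325\right) 365 - \frac{2749}{2} = -118625 - \frac{2749}{2} = - \frac{239999}{2}$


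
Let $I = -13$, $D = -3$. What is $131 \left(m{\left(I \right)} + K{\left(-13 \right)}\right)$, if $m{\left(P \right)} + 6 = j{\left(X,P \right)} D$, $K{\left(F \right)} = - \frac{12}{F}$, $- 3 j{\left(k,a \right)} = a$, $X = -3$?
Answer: $- \frac{30785}{13} \approx -2368.1$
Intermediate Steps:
$j{\left(k,a \right)} = - \frac{a}{3}$
$m{\left(P \right)} = -6 + P$ ($m{\left(P \right)} = -6 + - \frac{P}{3} \left(-3\right) = -6 + P$)
$131 \left(m{\left(I \right)} + K{\left(-13 \right)}\right) = 131 \left(\left(-6 - 13\right) - \frac{12}{-13}\right) = 131 \left(-19 - - \frac{12}{13}\right) = 131 \left(-19 + \frac{12}{13}\right) = 131 \left(- \frac{235}{13}\right) = - \frac{30785}{13}$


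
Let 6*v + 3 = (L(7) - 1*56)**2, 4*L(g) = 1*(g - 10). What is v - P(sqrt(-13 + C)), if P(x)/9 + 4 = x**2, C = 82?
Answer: -4679/96 ≈ -48.740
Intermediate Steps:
L(g) = -5/2 + g/4 (L(g) = (1*(g - 10))/4 = (1*(-10 + g))/4 = (-10 + g)/4 = -5/2 + g/4)
P(x) = -36 + 9*x**2
v = 51481/96 (v = -1/2 + ((-5/2 + (1/4)*7) - 1*56)**2/6 = -1/2 + ((-5/2 + 7/4) - 56)**2/6 = -1/2 + (-3/4 - 56)**2/6 = -1/2 + (-227/4)**2/6 = -1/2 + (1/6)*(51529/16) = -1/2 + 51529/96 = 51481/96 ≈ 536.26)
v - P(sqrt(-13 + C)) = 51481/96 - (-36 + 9*(sqrt(-13 + 82))**2) = 51481/96 - (-36 + 9*(sqrt(69))**2) = 51481/96 - (-36 + 9*69) = 51481/96 - (-36 + 621) = 51481/96 - 1*585 = 51481/96 - 585 = -4679/96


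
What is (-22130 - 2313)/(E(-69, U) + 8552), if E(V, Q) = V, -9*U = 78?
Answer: -24443/8483 ≈ -2.8814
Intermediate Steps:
U = -26/3 (U = -⅑*78 = -26/3 ≈ -8.6667)
(-22130 - 2313)/(E(-69, U) + 8552) = (-22130 - 2313)/(-69 + 8552) = -24443/8483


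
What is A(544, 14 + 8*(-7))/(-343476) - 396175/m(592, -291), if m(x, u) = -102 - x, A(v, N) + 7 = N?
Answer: 9719759879/17026596 ≈ 570.86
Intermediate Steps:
A(v, N) = -7 + N
A(544, 14 + 8*(-7))/(-343476) - 396175/m(592, -291) = (-7 + (14 + 8*(-7)))/(-343476) - 396175/(-102 - 1*592) = (-7 + (14 - 56))*(-1/343476) - 396175/(-102 - 592) = (-7 - 42)*(-1/343476) - 396175/(-694) = -49*(-1/343476) - 396175*(-1/694) = 7/49068 + 396175/694 = 9719759879/17026596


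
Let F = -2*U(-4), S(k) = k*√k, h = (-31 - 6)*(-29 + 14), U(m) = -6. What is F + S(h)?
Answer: 12 + 555*√555 ≈ 13087.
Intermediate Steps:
h = 555 (h = -37*(-15) = 555)
S(k) = k^(3/2)
F = 12 (F = -2*(-6) = 12)
F + S(h) = 12 + 555^(3/2) = 12 + 555*√555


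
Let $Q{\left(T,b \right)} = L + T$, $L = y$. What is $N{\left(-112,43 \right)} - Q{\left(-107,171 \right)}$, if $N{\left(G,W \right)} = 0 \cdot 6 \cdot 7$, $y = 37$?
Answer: $70$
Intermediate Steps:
$L = 37$
$N{\left(G,W \right)} = 0$ ($N{\left(G,W \right)} = 0 \cdot 7 = 0$)
$Q{\left(T,b \right)} = 37 + T$
$N{\left(-112,43 \right)} - Q{\left(-107,171 \right)} = 0 - \left(37 - 107\right) = 0 - -70 = 0 + 70 = 70$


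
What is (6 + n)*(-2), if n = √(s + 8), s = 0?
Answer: -12 - 4*√2 ≈ -17.657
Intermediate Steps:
n = 2*√2 (n = √(0 + 8) = √8 = 2*√2 ≈ 2.8284)
(6 + n)*(-2) = (6 + 2*√2)*(-2) = -12 - 4*√2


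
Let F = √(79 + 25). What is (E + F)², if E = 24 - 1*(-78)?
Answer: 10508 + 408*√26 ≈ 12588.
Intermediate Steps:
F = 2*√26 (F = √104 = 2*√26 ≈ 10.198)
E = 102 (E = 24 + 78 = 102)
(E + F)² = (102 + 2*√26)²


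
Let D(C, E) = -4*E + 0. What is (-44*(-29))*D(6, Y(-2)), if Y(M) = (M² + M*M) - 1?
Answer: -35728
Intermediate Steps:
Y(M) = -1 + 2*M² (Y(M) = (M² + M²) - 1 = 2*M² - 1 = -1 + 2*M²)
D(C, E) = -4*E
(-44*(-29))*D(6, Y(-2)) = (-44*(-29))*(-4*(-1 + 2*(-2)²)) = 1276*(-4*(-1 + 2*4)) = 1276*(-4*(-1 + 8)) = 1276*(-4*7) = 1276*(-28) = -35728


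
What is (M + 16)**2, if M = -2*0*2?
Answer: 256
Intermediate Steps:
M = 0 (M = 0*2 = 0)
(M + 16)**2 = (0 + 16)**2 = 16**2 = 256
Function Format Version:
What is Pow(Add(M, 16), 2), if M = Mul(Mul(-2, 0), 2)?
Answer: 256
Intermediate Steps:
M = 0 (M = Mul(0, 2) = 0)
Pow(Add(M, 16), 2) = Pow(Add(0, 16), 2) = Pow(16, 2) = 256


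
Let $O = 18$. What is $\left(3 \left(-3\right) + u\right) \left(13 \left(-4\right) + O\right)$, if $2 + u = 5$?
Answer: $204$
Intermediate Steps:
$u = 3$ ($u = -2 + 5 = 3$)
$\left(3 \left(-3\right) + u\right) \left(13 \left(-4\right) + O\right) = \left(3 \left(-3\right) + 3\right) \left(13 \left(-4\right) + 18\right) = \left(-9 + 3\right) \left(-52 + 18\right) = \left(-6\right) \left(-34\right) = 204$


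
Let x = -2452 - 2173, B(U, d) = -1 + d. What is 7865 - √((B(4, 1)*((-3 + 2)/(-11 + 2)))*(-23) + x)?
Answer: 7865 - 5*I*√185 ≈ 7865.0 - 68.007*I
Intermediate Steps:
x = -4625
7865 - √((B(4, 1)*((-3 + 2)/(-11 + 2)))*(-23) + x) = 7865 - √(((-1 + 1)*((-3 + 2)/(-11 + 2)))*(-23) - 4625) = 7865 - √((0*(-1/(-9)))*(-23) - 4625) = 7865 - √((0*(-1*(-⅑)))*(-23) - 4625) = 7865 - √((0*(⅑))*(-23) - 4625) = 7865 - √(0*(-23) - 4625) = 7865 - √(0 - 4625) = 7865 - √(-4625) = 7865 - 5*I*√185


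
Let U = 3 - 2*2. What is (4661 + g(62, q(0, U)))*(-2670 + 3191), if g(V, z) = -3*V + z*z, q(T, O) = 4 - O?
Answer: 2344500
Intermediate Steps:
U = -1 (U = 3 - 4 = -1)
g(V, z) = z² - 3*V (g(V, z) = -3*V + z² = z² - 3*V)
(4661 + g(62, q(0, U)))*(-2670 + 3191) = (4661 + ((4 - 1*(-1))² - 3*62))*(-2670 + 3191) = (4661 + ((4 + 1)² - 186))*521 = (4661 + (5² - 186))*521 = (4661 + (25 - 186))*521 = (4661 - 161)*521 = 4500*521 = 2344500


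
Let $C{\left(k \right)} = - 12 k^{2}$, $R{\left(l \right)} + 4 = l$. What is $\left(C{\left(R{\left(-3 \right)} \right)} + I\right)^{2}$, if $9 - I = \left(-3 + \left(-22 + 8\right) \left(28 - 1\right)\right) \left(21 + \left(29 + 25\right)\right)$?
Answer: $783776016$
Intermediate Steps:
$R{\left(l \right)} = -4 + l$
$I = 28584$ ($I = 9 - \left(-3 + \left(-22 + 8\right) \left(28 - 1\right)\right) \left(21 + \left(29 + 25\right)\right) = 9 - \left(-3 - 378\right) \left(21 + 54\right) = 9 - \left(-3 - 378\right) 75 = 9 - \left(-381\right) 75 = 9 - -28575 = 9 + 28575 = 28584$)
$\left(C{\left(R{\left(-3 \right)} \right)} + I\right)^{2} = \left(- 12 \left(-4 - 3\right)^{2} + 28584\right)^{2} = \left(- 12 \left(-7\right)^{2} + 28584\right)^{2} = \left(\left(-12\right) 49 + 28584\right)^{2} = \left(-588 + 28584\right)^{2} = 27996^{2} = 783776016$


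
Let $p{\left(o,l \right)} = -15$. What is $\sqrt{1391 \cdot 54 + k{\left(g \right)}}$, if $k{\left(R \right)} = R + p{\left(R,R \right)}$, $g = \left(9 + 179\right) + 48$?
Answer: $\sqrt{75335} \approx 274.47$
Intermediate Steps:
$g = 236$ ($g = 188 + 48 = 236$)
$k{\left(R \right)} = -15 + R$ ($k{\left(R \right)} = R - 15 = -15 + R$)
$\sqrt{1391 \cdot 54 + k{\left(g \right)}} = \sqrt{1391 \cdot 54 + \left(-15 + 236\right)} = \sqrt{75114 + 221} = \sqrt{75335}$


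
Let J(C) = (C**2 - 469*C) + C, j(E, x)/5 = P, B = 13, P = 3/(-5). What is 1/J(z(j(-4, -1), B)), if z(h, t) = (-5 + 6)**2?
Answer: -1/467 ≈ -0.0021413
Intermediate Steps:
P = -3/5 (P = 3*(-1/5) = -3/5 ≈ -0.60000)
j(E, x) = -3 (j(E, x) = 5*(-3/5) = -3)
z(h, t) = 1 (z(h, t) = 1**2 = 1)
J(C) = C**2 - 468*C
1/J(z(j(-4, -1), B)) = 1/(1*(-468 + 1)) = 1/(1*(-467)) = 1/(-467) = -1/467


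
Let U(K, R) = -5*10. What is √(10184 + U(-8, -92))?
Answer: 3*√1126 ≈ 100.67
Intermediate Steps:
U(K, R) = -50
√(10184 + U(-8, -92)) = √(10184 - 50) = √10134 = 3*√1126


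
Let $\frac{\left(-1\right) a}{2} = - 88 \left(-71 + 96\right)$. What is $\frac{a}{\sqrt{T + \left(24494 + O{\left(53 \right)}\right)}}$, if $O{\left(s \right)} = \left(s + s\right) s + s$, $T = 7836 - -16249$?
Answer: $\frac{88 \sqrt{2170}}{217} \approx 18.891$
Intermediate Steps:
$T = 24085$ ($T = 7836 + 16249 = 24085$)
$a = 4400$ ($a = - 2 \left(- 88 \left(-71 + 96\right)\right) = - 2 \left(\left(-88\right) 25\right) = \left(-2\right) \left(-2200\right) = 4400$)
$O{\left(s \right)} = s + 2 s^{2}$ ($O{\left(s \right)} = 2 s s + s = 2 s^{2} + s = s + 2 s^{2}$)
$\frac{a}{\sqrt{T + \left(24494 + O{\left(53 \right)}\right)}} = \frac{4400}{\sqrt{24085 + \left(24494 + 53 \left(1 + 2 \cdot 53\right)\right)}} = \frac{4400}{\sqrt{24085 + \left(24494 + 53 \left(1 + 106\right)\right)}} = \frac{4400}{\sqrt{24085 + \left(24494 + 53 \cdot 107\right)}} = \frac{4400}{\sqrt{24085 + \left(24494 + 5671\right)}} = \frac{4400}{\sqrt{24085 + 30165}} = \frac{4400}{\sqrt{54250}} = \frac{4400}{5 \sqrt{2170}} = 4400 \frac{\sqrt{2170}}{10850} = \frac{88 \sqrt{2170}}{217}$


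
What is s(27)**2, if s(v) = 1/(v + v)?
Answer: 1/2916 ≈ 0.00034294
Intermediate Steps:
s(v) = 1/(2*v)
s(27)**2 = ((1/2)/27)**2 = ((1/2)*(1/27))**2 = (1/54)**2 = 1/2916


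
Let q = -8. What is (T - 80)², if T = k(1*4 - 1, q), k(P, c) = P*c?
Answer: 10816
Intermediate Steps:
T = -24 (T = (1*4 - 1)*(-8) = (4 - 1)*(-8) = 3*(-8) = -24)
(T - 80)² = (-24 - 80)² = (-104)² = 10816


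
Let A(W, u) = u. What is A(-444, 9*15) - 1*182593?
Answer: -182458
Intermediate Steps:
A(-444, 9*15) - 1*182593 = 9*15 - 1*182593 = 135 - 182593 = -182458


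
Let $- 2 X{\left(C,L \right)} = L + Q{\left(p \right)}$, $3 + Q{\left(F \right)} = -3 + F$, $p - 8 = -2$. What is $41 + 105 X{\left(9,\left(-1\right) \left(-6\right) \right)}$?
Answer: $-274$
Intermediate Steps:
$p = 6$ ($p = 8 - 2 = 6$)
$Q{\left(F \right)} = -6 + F$ ($Q{\left(F \right)} = -3 + \left(-3 + F\right) = -6 + F$)
$X{\left(C,L \right)} = - \frac{L}{2}$ ($X{\left(C,L \right)} = - \frac{L + \left(-6 + 6\right)}{2} = - \frac{L + 0}{2} = - \frac{L}{2}$)
$41 + 105 X{\left(9,\left(-1\right) \left(-6\right) \right)} = 41 + 105 \left(- \frac{\left(-1\right) \left(-6\right)}{2}\right) = 41 + 105 \left(\left(- \frac{1}{2}\right) 6\right) = 41 + 105 \left(-3\right) = 41 - 315 = -274$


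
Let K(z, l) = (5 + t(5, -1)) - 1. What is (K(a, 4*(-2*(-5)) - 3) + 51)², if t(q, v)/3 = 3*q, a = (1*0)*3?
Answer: 10000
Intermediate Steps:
a = 0 (a = 0*3 = 0)
t(q, v) = 9*q (t(q, v) = 3*(3*q) = 9*q)
K(z, l) = 49 (K(z, l) = (5 + 9*5) - 1 = (5 + 45) - 1 = 50 - 1 = 49)
(K(a, 4*(-2*(-5)) - 3) + 51)² = (49 + 51)² = 100² = 10000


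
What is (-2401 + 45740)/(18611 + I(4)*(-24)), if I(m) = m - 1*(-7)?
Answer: 43339/18347 ≈ 2.3622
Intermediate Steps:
I(m) = 7 + m (I(m) = m + 7 = 7 + m)
(-2401 + 45740)/(18611 + I(4)*(-24)) = (-2401 + 45740)/(18611 + (7 + 4)*(-24)) = 43339/(18611 + 11*(-24)) = 43339/(18611 - 264) = 43339/18347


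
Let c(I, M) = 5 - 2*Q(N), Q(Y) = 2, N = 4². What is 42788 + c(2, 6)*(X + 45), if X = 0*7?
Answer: 42833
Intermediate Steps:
N = 16
X = 0
c(I, M) = 1 (c(I, M) = 5 - 2*2 = 5 - 4 = 1)
42788 + c(2, 6)*(X + 45) = 42788 + 1*(0 + 45) = 42788 + 1*45 = 42788 + 45 = 42833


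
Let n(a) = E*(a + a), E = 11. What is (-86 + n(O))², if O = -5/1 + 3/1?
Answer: 16900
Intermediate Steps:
O = -2 (O = -5*1 + 3*1 = -5 + 3 = -2)
n(a) = 22*a (n(a) = 11*(a + a) = 11*(2*a) = 22*a)
(-86 + n(O))² = (-86 + 22*(-2))² = (-86 - 44)² = (-130)² = 16900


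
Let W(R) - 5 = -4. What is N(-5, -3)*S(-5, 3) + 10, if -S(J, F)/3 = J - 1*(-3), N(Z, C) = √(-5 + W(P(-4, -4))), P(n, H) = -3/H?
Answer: 10 + 12*I ≈ 10.0 + 12.0*I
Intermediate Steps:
W(R) = 1 (W(R) = 5 - 4 = 1)
N(Z, C) = 2*I (N(Z, C) = √(-5 + 1) = √(-4) = 2*I)
S(J, F) = -9 - 3*J (S(J, F) = -3*(J - 1*(-3)) = -3*(J + 3) = -3*(3 + J) = -9 - 3*J)
N(-5, -3)*S(-5, 3) + 10 = (2*I)*(-9 - 3*(-5)) + 10 = (2*I)*(-9 + 15) + 10 = (2*I)*6 + 10 = 12*I + 10 = 10 + 12*I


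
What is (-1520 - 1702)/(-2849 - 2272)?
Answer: 358/569 ≈ 0.62917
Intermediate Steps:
(-1520 - 1702)/(-2849 - 2272) = -3222/(-5121) = -3222*(-1/5121) = 358/569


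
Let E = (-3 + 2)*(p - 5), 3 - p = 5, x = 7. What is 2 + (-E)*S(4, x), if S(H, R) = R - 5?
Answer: -12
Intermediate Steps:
p = -2 (p = 3 - 1*5 = 3 - 5 = -2)
S(H, R) = -5 + R
E = 7 (E = (-3 + 2)*(-2 - 5) = -1*(-7) = 7)
2 + (-E)*S(4, x) = 2 + (-1*7)*(-5 + 7) = 2 - 7*2 = 2 - 14 = -12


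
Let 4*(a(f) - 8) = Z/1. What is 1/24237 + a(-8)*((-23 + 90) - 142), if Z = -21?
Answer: -19995521/96948 ≈ -206.25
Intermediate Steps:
a(f) = 11/4 (a(f) = 8 + (-21/1)/4 = 8 + (-21*1)/4 = 8 + (1/4)*(-21) = 8 - 21/4 = 11/4)
1/24237 + a(-8)*((-23 + 90) - 142) = 1/24237 + 11*((-23 + 90) - 142)/4 = 1/24237 + 11*(67 - 142)/4 = 1/24237 + (11/4)*(-75) = 1/24237 - 825/4 = -19995521/96948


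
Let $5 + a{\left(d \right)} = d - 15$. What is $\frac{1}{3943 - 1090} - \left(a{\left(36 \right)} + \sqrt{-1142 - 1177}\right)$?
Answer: $- \frac{45647}{2853} - i \sqrt{2319} \approx -16.0 - 48.156 i$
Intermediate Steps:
$a{\left(d \right)} = -20 + d$ ($a{\left(d \right)} = -5 + \left(d - 15\right) = -5 + \left(-15 + d\right) = -20 + d$)
$\frac{1}{3943 - 1090} - \left(a{\left(36 \right)} + \sqrt{-1142 - 1177}\right) = \frac{1}{3943 - 1090} - \left(\left(-20 + 36\right) + \sqrt{-1142 - 1177}\right) = \frac{1}{2853} - \left(16 + \sqrt{-2319}\right) = \frac{1}{2853} - \left(16 + i \sqrt{2319}\right) = - \frac{45647}{2853} - i \sqrt{2319}$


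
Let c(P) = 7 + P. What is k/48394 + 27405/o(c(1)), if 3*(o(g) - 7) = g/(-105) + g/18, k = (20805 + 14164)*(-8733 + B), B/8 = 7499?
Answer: 13318450264451/325740014 ≈ 40887.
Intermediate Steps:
B = 59992 (B = 8*7499 = 59992)
k = 1792475971 (k = (20805 + 14164)*(-8733 + 59992) = 34969*51259 = 1792475971)
o(g) = 7 + 29*g/1890 (o(g) = 7 + (g/(-105) + g/18)/3 = 7 + (g*(-1/105) + g*(1/18))/3 = 7 + (-g/105 + g/18)/3 = 7 + (29*g/630)/3 = 7 + 29*g/1890)
k/48394 + 27405/o(c(1)) = 1792475971/48394 + 27405/(7 + 29*(7 + 1)/1890) = 1792475971*(1/48394) + 27405/(7 + (29/1890)*8) = 1792475971/48394 + 27405/(7 + 116/945) = 1792475971/48394 + 27405/(6731/945) = 1792475971/48394 + 27405*(945/6731) = 1792475971/48394 + 25897725/6731 = 13318450264451/325740014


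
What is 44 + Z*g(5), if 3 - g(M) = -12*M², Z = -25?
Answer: -7531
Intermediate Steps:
g(M) = 3 + 12*M² (g(M) = 3 - (-12)*M² = 3 + 12*M²)
44 + Z*g(5) = 44 - 25*(3 + 12*5²) = 44 - 25*(3 + 12*25) = 44 - 25*(3 + 300) = 44 - 25*303 = 44 - 7575 = -7531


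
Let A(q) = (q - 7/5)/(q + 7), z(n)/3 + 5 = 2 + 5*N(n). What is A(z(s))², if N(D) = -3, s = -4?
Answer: 76729/55225 ≈ 1.3894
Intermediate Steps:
z(n) = -54 (z(n) = -15 + 3*(2 + 5*(-3)) = -15 + 3*(2 - 15) = -15 + 3*(-13) = -15 - 39 = -54)
A(q) = (-7/5 + q)/(7 + q) (A(q) = (q - 7*⅕)/(7 + q) = (q - 7/5)/(7 + q) = (-7/5 + q)/(7 + q))
A(z(s))² = ((-7/5 - 54)/(7 - 54))² = (-277/5/(-47))² = (-1/47*(-277/5))² = (277/235)² = 76729/55225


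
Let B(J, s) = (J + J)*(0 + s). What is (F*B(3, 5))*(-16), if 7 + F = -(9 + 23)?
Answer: 18720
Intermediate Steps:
F = -39 (F = -7 - (9 + 23) = -7 - 1*32 = -7 - 32 = -39)
B(J, s) = 2*J*s (B(J, s) = (2*J)*s = 2*J*s)
(F*B(3, 5))*(-16) = -78*3*5*(-16) = -39*30*(-16) = -1170*(-16) = 18720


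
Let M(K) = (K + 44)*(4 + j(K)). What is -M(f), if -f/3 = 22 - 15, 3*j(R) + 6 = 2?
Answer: -184/3 ≈ -61.333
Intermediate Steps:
j(R) = -4/3 (j(R) = -2 + (⅓)*2 = -2 + ⅔ = -4/3)
f = -21 (f = -3*(22 - 15) = -3*7 = -21)
M(K) = 352/3 + 8*K/3 (M(K) = (K + 44)*(4 - 4/3) = (44 + K)*(8/3) = 352/3 + 8*K/3)
-M(f) = -(352/3 + (8/3)*(-21)) = -(352/3 - 56) = -1*184/3 = -184/3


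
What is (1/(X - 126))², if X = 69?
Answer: 1/3249 ≈ 0.00030779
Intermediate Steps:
(1/(X - 126))² = (1/(69 - 126))² = (1/(-57))² = (-1/57)² = 1/3249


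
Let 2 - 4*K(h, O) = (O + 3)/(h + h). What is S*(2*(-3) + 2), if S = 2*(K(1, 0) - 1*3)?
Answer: 23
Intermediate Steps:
K(h, O) = ½ - (3 + O)/(8*h) (K(h, O) = ½ - (O + 3)/(4*(h + h)) = ½ - (3 + O)/(4*(2*h)) = ½ - (3 + O)*1/(2*h)/4 = ½ - (3 + O)/(8*h))
S = -23/4 (S = 2*((⅛)*(-3 - 1*0 + 4*1)/1 - 1*3) = 2*((⅛)*1*(-3 + 0 + 4) - 3) = 2*((⅛)*1*1 - 3) = 2*(⅛ - 3) = 2*(-23/8) = -23/4 ≈ -5.7500)
S*(2*(-3) + 2) = -23*(2*(-3) + 2)/4 = -23*(-6 + 2)/4 = -23/4*(-4) = 23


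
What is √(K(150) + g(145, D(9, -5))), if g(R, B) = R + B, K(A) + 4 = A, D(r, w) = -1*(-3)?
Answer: 7*√6 ≈ 17.146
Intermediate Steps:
D(r, w) = 3
K(A) = -4 + A
g(R, B) = B + R
√(K(150) + g(145, D(9, -5))) = √((-4 + 150) + (3 + 145)) = √(146 + 148) = √294 = 7*√6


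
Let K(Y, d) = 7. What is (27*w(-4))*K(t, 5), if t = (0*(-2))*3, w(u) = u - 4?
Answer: -1512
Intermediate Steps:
w(u) = -4 + u
t = 0 (t = 0*3 = 0)
(27*w(-4))*K(t, 5) = (27*(-4 - 4))*7 = (27*(-8))*7 = -216*7 = -1512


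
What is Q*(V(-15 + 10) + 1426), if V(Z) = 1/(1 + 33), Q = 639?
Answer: 30981915/34 ≈ 9.1123e+5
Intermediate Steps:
V(Z) = 1/34
Q*(V(-15 + 10) + 1426) = 639*(1/34 + 1426) = 639*(48485/34) = 30981915/34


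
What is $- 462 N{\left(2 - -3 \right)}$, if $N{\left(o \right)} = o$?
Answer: $-2310$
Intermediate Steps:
$- 462 N{\left(2 - -3 \right)} = - 462 \left(2 - -3\right) = - 462 \left(2 + 3\right) = \left(-462\right) 5 = -2310$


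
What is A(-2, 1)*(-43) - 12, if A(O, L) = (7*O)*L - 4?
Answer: 762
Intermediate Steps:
A(O, L) = -4 + 7*L*O (A(O, L) = 7*L*O - 4 = -4 + 7*L*O)
A(-2, 1)*(-43) - 12 = (-4 + 7*1*(-2))*(-43) - 12 = (-4 - 14)*(-43) - 12 = -18*(-43) - 12 = 774 - 12 = 762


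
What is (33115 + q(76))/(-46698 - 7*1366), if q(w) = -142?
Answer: -1137/1940 ≈ -0.58608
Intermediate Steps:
(33115 + q(76))/(-46698 - 7*1366) = (33115 - 142)/(-46698 - 7*1366) = 32973/(-46698 - 9562) = 32973/(-56260) = 32973*(-1/56260) = -1137/1940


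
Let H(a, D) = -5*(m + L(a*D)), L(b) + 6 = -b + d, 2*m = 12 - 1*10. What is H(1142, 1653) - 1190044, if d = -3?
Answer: 8248626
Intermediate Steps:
m = 1 (m = (12 - 1*10)/2 = (12 - 10)/2 = (½)*2 = 1)
L(b) = -9 - b (L(b) = -6 + (-b - 3) = -6 + (-3 - b) = -9 - b)
H(a, D) = 40 + 5*D*a (H(a, D) = -5*(1 + (-9 - a*D)) = -5*(1 + (-9 - D*a)) = -5*(-8 - D*a) = 40 + 5*D*a)
H(1142, 1653) - 1190044 = (40 + 5*1653*1142) - 1190044 = (40 + 9438630) - 1190044 = 9438670 - 1190044 = 8248626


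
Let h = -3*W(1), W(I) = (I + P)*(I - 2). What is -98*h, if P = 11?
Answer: -3528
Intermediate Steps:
W(I) = (-2 + I)*(11 + I) (W(I) = (I + 11)*(I - 2) = (11 + I)*(-2 + I) = (-2 + I)*(11 + I))
h = 36 (h = -3*(-22 + 1² + 9*1) = -3*(-22 + 1 + 9) = -3*(-12) = 36)
-98*h = -98*36 = -3528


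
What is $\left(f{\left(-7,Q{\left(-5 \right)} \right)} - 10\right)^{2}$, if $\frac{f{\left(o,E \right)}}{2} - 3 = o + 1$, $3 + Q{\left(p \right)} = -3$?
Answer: $256$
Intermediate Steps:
$Q{\left(p \right)} = -6$ ($Q{\left(p \right)} = -3 - 3 = -6$)
$f{\left(o,E \right)} = 8 + 2 o$ ($f{\left(o,E \right)} = 6 + 2 \left(o + 1\right) = 6 + 2 \left(1 + o\right) = 6 + \left(2 + 2 o\right) = 8 + 2 o$)
$\left(f{\left(-7,Q{\left(-5 \right)} \right)} - 10\right)^{2} = \left(\left(8 + 2 \left(-7\right)\right) - 10\right)^{2} = \left(\left(8 - 14\right) - 10\right)^{2} = \left(-6 - 10\right)^{2} = \left(-16\right)^{2} = 256$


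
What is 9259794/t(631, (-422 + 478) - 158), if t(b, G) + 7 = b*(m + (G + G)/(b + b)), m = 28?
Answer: 1028866/1951 ≈ 527.35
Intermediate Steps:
t(b, G) = -7 + b*(28 + G/b) (t(b, G) = -7 + b*(28 + (G + G)/(b + b)) = -7 + b*(28 + (2*G)/((2*b))) = -7 + b*(28 + (2*G)*(1/(2*b))) = -7 + b*(28 + G/b))
9259794/t(631, (-422 + 478) - 158) = 9259794/(-7 + ((-422 + 478) - 158) + 28*631) = 9259794/(-7 + (56 - 158) + 17668) = 9259794/(-7 - 102 + 17668) = 9259794/17559 = 9259794*(1/17559) = 1028866/1951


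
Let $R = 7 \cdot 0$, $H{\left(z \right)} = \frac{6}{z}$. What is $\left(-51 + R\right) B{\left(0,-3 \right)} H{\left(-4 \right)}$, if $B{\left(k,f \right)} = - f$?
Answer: $\frac{459}{2} \approx 229.5$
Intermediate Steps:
$R = 0$
$\left(-51 + R\right) B{\left(0,-3 \right)} H{\left(-4 \right)} = \left(-51 + 0\right) \left(-1\right) \left(-3\right) \frac{6}{-4} = - 51 \cdot 3 \cdot 6 \left(- \frac{1}{4}\right) = - 51 \cdot 3 \left(- \frac{3}{2}\right) = \left(-51\right) \left(- \frac{9}{2}\right) = \frac{459}{2}$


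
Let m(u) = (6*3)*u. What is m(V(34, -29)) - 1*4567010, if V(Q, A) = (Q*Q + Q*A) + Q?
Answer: -4563338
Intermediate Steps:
V(Q, A) = Q + Q² + A*Q (V(Q, A) = (Q² + A*Q) + Q = Q + Q² + A*Q)
m(u) = 18*u
m(V(34, -29)) - 1*4567010 = 18*(34*(1 - 29 + 34)) - 1*4567010 = 18*(34*6) - 4567010 = 18*204 - 4567010 = 3672 - 4567010 = -4563338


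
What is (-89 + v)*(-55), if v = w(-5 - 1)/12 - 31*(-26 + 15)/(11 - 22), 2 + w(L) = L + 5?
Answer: 26455/4 ≈ 6613.8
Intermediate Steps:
w(L) = 3 + L (w(L) = -2 + (L + 5) = -2 + (5 + L) = 3 + L)
v = -125/4 (v = (3 + (-5 - 1))/12 - 31*(-26 + 15)/(11 - 22) = (3 - 6)*(1/12) - 31/((-11/(-11))) = -3*1/12 - 31/((-11*(-1/11))) = -¼ - 31/1 = -¼ - 31*1 = -¼ - 31 = -125/4 ≈ -31.250)
(-89 + v)*(-55) = (-89 - 125/4)*(-55) = -481/4*(-55) = 26455/4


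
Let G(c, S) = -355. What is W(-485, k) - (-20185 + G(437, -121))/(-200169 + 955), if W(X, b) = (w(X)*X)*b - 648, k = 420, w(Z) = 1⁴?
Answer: -20354501506/99607 ≈ -2.0435e+5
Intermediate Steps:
w(Z) = 1
W(X, b) = -648 + X*b (W(X, b) = (1*X)*b - 648 = X*b - 648 = -648 + X*b)
W(-485, k) - (-20185 + G(437, -121))/(-200169 + 955) = (-648 - 485*420) - (-20185 - 355)/(-200169 + 955) = (-648 - 203700) - (-20540)/(-199214) = -204348 - (-20540)*(-1)/199214 = -204348 - 1*10270/99607 = -204348 - 10270/99607 = -20354501506/99607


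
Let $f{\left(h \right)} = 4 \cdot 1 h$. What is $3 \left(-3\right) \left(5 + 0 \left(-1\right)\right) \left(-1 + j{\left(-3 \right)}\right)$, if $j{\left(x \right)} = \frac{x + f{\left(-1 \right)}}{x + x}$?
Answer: $- \frac{15}{2} \approx -7.5$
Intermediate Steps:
$f{\left(h \right)} = 4 h$
$j{\left(x \right)} = \frac{-4 + x}{2 x}$ ($j{\left(x \right)} = \frac{x + 4 \left(-1\right)}{x + x} = \frac{x - 4}{2 x} = \left(-4 + x\right) \frac{1}{2 x} = \frac{-4 + x}{2 x}$)
$3 \left(-3\right) \left(5 + 0 \left(-1\right)\right) \left(-1 + j{\left(-3 \right)}\right) = 3 \left(-3\right) \left(5 + 0 \left(-1\right)\right) \left(-1 + \frac{-4 - 3}{2 \left(-3\right)}\right) = - 9 \left(5 + 0\right) \left(-1 + \frac{1}{2} \left(- \frac{1}{3}\right) \left(-7\right)\right) = - 9 \cdot 5 \left(-1 + \frac{7}{6}\right) = - 9 \cdot 5 \cdot \frac{1}{6} = \left(-9\right) \frac{5}{6} = - \frac{15}{2}$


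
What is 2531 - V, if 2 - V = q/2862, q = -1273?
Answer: 7236725/2862 ≈ 2528.6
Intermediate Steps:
V = 6997/2862 (V = 2 - (-1273)/2862 = 2 - 1*(-1273/2862) = 2 + 1273/2862 = 6997/2862 ≈ 2.4448)
2531 - V = 2531 - 1*6997/2862 = 2531 - 6997/2862 = 7236725/2862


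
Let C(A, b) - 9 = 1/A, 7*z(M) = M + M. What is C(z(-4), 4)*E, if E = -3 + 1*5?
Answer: 65/4 ≈ 16.250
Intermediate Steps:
z(M) = 2*M/7 (z(M) = (M + M)/7 = (2*M)/7 = 2*M/7)
C(A, b) = 9 + 1/A
E = 2 (E = -3 + 5 = 2)
C(z(-4), 4)*E = (9 + 1/((2/7)*(-4)))*2 = (9 + 1/(-8/7))*2 = (9 - 7/8)*2 = (65/8)*2 = 65/4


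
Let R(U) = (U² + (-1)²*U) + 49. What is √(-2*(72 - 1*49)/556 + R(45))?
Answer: 3*√18195378/278 ≈ 46.032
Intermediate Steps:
R(U) = 49 + U + U² (R(U) = (U² + 1*U) + 49 = (U² + U) + 49 = (U + U²) + 49 = 49 + U + U²)
√(-2*(72 - 1*49)/556 + R(45)) = √(-2*(72 - 1*49)/556 + (49 + 45 + 45²)) = √(-2*(72 - 49)*(1/556) + (49 + 45 + 2025)) = √(-2*23*(1/556) + 2119) = √(-46*1/556 + 2119) = √(-23/278 + 2119) = √(589059/278) = 3*√18195378/278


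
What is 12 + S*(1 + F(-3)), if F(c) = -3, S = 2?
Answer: 8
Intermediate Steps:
12 + S*(1 + F(-3)) = 12 + 2*(1 - 3) = 12 + 2*(-2) = 12 - 4 = 8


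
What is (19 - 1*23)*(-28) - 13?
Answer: 99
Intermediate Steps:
(19 - 1*23)*(-28) - 13 = (19 - 23)*(-28) - 13 = -4*(-28) - 13 = 112 - 13 = 99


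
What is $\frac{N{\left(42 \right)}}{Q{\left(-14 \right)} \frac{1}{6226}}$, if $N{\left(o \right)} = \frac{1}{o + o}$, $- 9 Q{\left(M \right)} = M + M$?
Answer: $\frac{9339}{392} \approx 23.824$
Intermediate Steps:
$Q{\left(M \right)} = - \frac{2 M}{9}$ ($Q{\left(M \right)} = - \frac{M + M}{9} = - \frac{2 M}{9}$)
$N{\left(o \right)} = \frac{1}{2 o}$
$\frac{N{\left(42 \right)}}{Q{\left(-14 \right)} \frac{1}{6226}} = \frac{\frac{1}{2} \cdot \frac{1}{42}}{\left(- \frac{2}{9}\right) \left(-14\right) \frac{1}{6226}} = \frac{\frac{1}{2} \cdot \frac{1}{42}}{\frac{28}{9} \cdot \frac{1}{6226}} = \frac{1}{84 \cdot \frac{14}{28017}} = \frac{1}{84} \cdot \frac{28017}{14} = \frac{9339}{392}$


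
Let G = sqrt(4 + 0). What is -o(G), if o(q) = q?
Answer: -2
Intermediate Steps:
G = 2 (G = sqrt(4) = 2)
-o(G) = -1*2 = -2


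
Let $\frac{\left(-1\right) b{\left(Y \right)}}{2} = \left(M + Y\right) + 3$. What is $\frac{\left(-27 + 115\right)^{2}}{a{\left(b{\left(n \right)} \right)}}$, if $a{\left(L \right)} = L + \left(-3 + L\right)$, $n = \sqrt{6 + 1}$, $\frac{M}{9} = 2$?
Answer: $- \frac{673728}{7457} + \frac{30976 \sqrt{7}}{7457} \approx -79.358$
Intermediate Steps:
$M = 18$ ($M = 9 \cdot 2 = 18$)
$n = \sqrt{7} \approx 2.6458$
$b{\left(Y \right)} = -42 - 2 Y$ ($b{\left(Y \right)} = - 2 \left(\left(18 + Y\right) + 3\right) = - 2 \left(21 + Y\right) = -42 - 2 Y$)
$a{\left(L \right)} = -3 + 2 L$
$\frac{\left(-27 + 115\right)^{2}}{a{\left(b{\left(n \right)} \right)}} = \frac{\left(-27 + 115\right)^{2}}{-3 + 2 \left(-42 - 2 \sqrt{7}\right)} = \frac{88^{2}}{-3 - \left(84 + 4 \sqrt{7}\right)} = \frac{7744}{-87 - 4 \sqrt{7}}$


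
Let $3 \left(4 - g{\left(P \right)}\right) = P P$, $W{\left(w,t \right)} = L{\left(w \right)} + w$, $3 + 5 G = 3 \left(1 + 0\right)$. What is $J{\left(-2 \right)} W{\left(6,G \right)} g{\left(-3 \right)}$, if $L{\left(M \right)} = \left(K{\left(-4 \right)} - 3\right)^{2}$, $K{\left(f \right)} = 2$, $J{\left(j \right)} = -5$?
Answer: $-35$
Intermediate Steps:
$L{\left(M \right)} = 1$ ($L{\left(M \right)} = \left(2 - 3\right)^{2} = \left(-1\right)^{2} = 1$)
$G = 0$ ($G = - \frac{3}{5} + \frac{3 \left(1 + 0\right)}{5} = - \frac{3}{5} + \frac{3 \cdot 1}{5} = - \frac{3}{5} + \frac{1}{5} \cdot 3 = - \frac{3}{5} + \frac{3}{5} = 0$)
$W{\left(w,t \right)} = 1 + w$
$g{\left(P \right)} = 4 - \frac{P^{2}}{3}$ ($g{\left(P \right)} = 4 - \frac{P P}{3} = 4 - \frac{P^{2}}{3}$)
$J{\left(-2 \right)} W{\left(6,G \right)} g{\left(-3 \right)} = - 5 \left(1 + 6\right) \left(4 - \frac{\left(-3\right)^{2}}{3}\right) = \left(-5\right) 7 \left(4 - 3\right) = - 35 \left(4 - 3\right) = \left(-35\right) 1 = -35$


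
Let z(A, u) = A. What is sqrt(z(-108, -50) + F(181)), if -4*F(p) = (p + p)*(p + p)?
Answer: I*sqrt(32869) ≈ 181.3*I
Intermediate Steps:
F(p) = -p**2 (F(p) = -(p + p)*(p + p)/4 = -2*p*2*p/4 = -p**2)
sqrt(z(-108, -50) + F(181)) = sqrt(-108 - 1*181**2) = sqrt(-108 - 1*32761) = sqrt(-108 - 32761) = sqrt(-32869) = I*sqrt(32869)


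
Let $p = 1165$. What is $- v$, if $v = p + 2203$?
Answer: $-3368$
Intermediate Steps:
$v = 3368$ ($v = 1165 + 2203 = 3368$)
$- v = \left(-1\right) 3368 = -3368$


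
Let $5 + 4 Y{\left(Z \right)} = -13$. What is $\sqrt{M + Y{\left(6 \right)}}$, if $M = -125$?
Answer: $\frac{i \sqrt{518}}{2} \approx 11.38 i$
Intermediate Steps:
$Y{\left(Z \right)} = - \frac{9}{2}$ ($Y{\left(Z \right)} = - \frac{5}{4} + \frac{1}{4} \left(-13\right) = - \frac{5}{4} - \frac{13}{4} = - \frac{9}{2}$)
$\sqrt{M + Y{\left(6 \right)}} = \sqrt{-125 - \frac{9}{2}} = \sqrt{- \frac{259}{2}} = \frac{i \sqrt{518}}{2}$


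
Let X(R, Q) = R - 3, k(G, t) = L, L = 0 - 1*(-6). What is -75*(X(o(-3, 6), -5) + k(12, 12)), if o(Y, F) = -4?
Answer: 75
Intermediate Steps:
L = 6 (L = 0 + 6 = 6)
k(G, t) = 6
X(R, Q) = -3 + R
-75*(X(o(-3, 6), -5) + k(12, 12)) = -75*((-3 - 4) + 6) = -75*(-7 + 6) = -75*(-1) = 75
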